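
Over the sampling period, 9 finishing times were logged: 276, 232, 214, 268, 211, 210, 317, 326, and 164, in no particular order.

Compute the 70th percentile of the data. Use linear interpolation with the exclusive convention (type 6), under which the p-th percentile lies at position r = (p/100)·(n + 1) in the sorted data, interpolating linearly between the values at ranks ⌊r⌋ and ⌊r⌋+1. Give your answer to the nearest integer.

276

Sorted: 164, 210, 211, 214, 232, 268, 276, 317, 326.
n = 9.
r = (70/100)·(9 + 1) = 7.
r is an integer, so P70 is the value at rank 7: 276.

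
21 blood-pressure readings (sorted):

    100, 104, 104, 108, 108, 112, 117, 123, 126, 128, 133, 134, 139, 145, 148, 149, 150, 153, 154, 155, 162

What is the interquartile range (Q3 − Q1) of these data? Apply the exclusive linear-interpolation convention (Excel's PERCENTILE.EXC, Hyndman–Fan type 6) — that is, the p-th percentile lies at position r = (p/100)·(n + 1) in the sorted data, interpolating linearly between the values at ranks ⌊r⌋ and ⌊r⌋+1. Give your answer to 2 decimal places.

39.50

n = 21.
P25: r = 5.5; ranks 5–6 are 108, 112; interpolating gives 110.
P75: r = 16.5; ranks 16–17 are 149, 150; interpolating gives 149.5.
Difference: 149.5 − 110 = 39.5.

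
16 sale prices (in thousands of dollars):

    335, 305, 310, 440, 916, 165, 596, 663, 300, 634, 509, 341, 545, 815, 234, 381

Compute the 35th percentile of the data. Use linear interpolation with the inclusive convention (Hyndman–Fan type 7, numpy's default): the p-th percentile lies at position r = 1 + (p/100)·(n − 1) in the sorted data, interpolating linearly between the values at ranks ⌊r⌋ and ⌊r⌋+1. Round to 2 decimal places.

336.50

Sorted: 165, 234, 300, 305, 310, 335, 341, 381, 440, 509, 545, 596, 634, 663, 815, 916.
n = 16.
r = 1 + (35/100)·(16 − 1) = 1 + 5.25 = 6.25.
Rank 6 is 335 and rank 7 is 341.
Interpolate: 335 + 0.25·(341 − 335) = 335 + 0.25·6 = 336.5.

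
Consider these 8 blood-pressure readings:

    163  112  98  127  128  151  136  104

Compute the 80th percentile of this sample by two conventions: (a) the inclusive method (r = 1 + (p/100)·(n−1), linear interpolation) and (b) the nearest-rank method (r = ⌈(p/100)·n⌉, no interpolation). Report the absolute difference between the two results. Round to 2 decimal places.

Sorted: 98, 104, 112, 127, 128, 136, 151, 163.
n = 8.
(a) r = 6.6; between ranks 6 (136) and 7 (151): 145.
(b) the nearest-rank method: rank 7 → 151.
|145 − 151| = 6.

6.00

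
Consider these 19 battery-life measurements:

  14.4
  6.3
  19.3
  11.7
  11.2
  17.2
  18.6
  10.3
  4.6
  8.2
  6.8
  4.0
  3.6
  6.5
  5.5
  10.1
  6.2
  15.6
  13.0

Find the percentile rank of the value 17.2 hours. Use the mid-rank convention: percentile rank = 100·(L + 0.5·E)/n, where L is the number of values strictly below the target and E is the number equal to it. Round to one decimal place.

Sorted: 3.6, 4.0, 4.6, 5.5, 6.2, 6.3, 6.5, 6.8, 8.2, 10.1, 10.3, 11.2, 11.7, 13.0, 14.4, 15.6, 17.2, 18.6, 19.3.
Count below 17.2: L = 16; count equal: E = 1; n = 19.
Percentile rank = 100·(16 + 0.5·1)/19 = 100·16.5/19 = 86.84.

86.8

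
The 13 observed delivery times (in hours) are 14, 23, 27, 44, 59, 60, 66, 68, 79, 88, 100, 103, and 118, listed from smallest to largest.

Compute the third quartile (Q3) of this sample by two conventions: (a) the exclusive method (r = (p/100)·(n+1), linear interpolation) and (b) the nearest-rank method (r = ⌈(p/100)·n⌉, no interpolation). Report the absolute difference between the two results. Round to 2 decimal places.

n = 13.
(a) r = 10.5; between ranks 10 (88) and 11 (100): 94.
(b) the nearest-rank method: rank 10 → 88.
|94 − 88| = 6.

6.00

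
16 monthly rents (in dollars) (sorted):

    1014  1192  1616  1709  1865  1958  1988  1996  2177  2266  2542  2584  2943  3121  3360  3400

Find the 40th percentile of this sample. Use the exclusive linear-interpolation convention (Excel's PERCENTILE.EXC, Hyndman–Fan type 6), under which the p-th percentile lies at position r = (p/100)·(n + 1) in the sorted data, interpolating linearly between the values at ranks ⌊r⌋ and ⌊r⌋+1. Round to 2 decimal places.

n = 16.
r = (40/100)·(16 + 1) = 6.8.
Rank 6 is 1958 and rank 7 is 1988.
Interpolate: 1958 + 0.8·(1988 − 1958) = 1958 + 0.8·30 = 1982.

1982.00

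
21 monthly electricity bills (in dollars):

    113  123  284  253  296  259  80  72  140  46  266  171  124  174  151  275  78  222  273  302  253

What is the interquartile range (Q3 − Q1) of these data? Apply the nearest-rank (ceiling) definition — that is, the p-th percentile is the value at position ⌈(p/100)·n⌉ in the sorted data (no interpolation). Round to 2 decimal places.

143.00

Sorted: 46, 72, 78, 80, 113, 123, 124, 140, 151, 171, 174, 222, 253, 253, 259, 266, 273, 275, 284, 296, 302.
n = 21.
P25: rank ⌈25/100·21⌉ = 6 → 123.
P75: rank ⌈75/100·21⌉ = 16 → 266.
Difference: 266 − 123 = 143.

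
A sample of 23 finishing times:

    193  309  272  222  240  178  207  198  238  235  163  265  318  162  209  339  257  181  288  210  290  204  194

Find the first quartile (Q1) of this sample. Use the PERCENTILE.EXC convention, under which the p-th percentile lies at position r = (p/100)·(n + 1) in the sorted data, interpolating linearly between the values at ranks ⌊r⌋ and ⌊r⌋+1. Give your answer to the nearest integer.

194

Sorted: 162, 163, 178, 181, 193, 194, 198, 204, 207, 209, 210, 222, 235, 238, 240, 257, 265, 272, 288, 290, 309, 318, 339.
n = 23.
r = (25/100)·(23 + 1) = 6.
r is an integer, so P25 is the value at rank 6: 194.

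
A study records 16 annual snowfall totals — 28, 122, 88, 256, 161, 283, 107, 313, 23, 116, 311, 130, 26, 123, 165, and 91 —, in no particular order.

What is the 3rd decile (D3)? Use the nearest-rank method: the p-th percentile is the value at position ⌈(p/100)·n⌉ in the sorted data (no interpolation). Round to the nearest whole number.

91

Sorted: 23, 26, 28, 88, 91, 107, 116, 122, 123, 130, 161, 165, 256, 283, 311, 313.
n = 16.
Position = ⌈30/100 · 16⌉ = ⌈4.8⌉ = 5.
The value at rank 5 is 91.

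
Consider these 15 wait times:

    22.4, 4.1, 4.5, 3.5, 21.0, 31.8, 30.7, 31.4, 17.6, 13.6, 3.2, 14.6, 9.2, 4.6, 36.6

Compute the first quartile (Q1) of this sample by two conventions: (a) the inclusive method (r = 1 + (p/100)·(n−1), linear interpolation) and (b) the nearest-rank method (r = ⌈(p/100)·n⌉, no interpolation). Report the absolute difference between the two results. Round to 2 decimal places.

0.05

Sorted: 3.2, 3.5, 4.1, 4.5, 4.6, 9.2, 13.6, 14.6, 17.6, 21.0, 22.4, 30.7, 31.4, 31.8, 36.6.
n = 15.
(a) r = 4.5; between ranks 4 (4.5) and 5 (4.6): 4.55.
(b) the nearest-rank method: rank 4 → 4.5.
|4.55 − 4.5| = 0.05.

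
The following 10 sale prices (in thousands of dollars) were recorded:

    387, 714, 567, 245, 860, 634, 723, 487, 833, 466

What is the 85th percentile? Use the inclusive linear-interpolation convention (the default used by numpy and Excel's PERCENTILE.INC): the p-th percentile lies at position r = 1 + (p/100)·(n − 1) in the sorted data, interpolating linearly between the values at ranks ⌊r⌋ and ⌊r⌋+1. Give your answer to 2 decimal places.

Sorted: 245, 387, 466, 487, 567, 634, 714, 723, 833, 860.
n = 10.
r = 1 + (85/100)·(10 − 1) = 1 + 7.65 = 8.65.
Rank 8 is 723 and rank 9 is 833.
Interpolate: 723 + 0.65·(833 − 723) = 723 + 0.65·110 = 794.5.

794.50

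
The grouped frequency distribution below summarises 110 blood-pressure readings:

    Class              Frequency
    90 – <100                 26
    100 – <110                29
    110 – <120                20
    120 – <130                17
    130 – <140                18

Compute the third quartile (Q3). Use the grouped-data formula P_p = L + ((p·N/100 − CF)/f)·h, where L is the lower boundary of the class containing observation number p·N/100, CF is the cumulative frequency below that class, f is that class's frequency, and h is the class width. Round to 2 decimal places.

124.41

N = 110; target position k = 75/100 · 110 = 82.5.
Cumulative frequencies: 26, 55, 75, 92, 110.
Observation 82.5 falls in the class 120 – <130.
L = 120, CF = 75, f = 17, h = 10.
P75 = 120 + ((82.5 − 75)/17)·10 = 120 + 4.41176 = 124.412.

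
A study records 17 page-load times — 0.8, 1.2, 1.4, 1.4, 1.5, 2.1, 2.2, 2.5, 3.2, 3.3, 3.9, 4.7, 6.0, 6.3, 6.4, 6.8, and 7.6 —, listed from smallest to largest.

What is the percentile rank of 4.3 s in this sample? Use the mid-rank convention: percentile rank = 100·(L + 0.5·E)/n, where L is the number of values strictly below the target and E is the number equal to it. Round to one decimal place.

Count below 4.3: L = 11; count equal: E = 0; n = 17.
Percentile rank = 100·(11 + 0.5·0)/17 = 100·11/17 = 64.71.

64.7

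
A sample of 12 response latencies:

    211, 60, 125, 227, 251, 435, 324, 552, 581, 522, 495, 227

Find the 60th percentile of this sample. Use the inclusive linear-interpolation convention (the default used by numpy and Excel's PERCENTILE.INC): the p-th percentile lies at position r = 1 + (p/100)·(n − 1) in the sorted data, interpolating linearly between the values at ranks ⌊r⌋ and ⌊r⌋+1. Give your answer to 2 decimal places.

390.60

Sorted: 60, 125, 211, 227, 227, 251, 324, 435, 495, 522, 552, 581.
n = 12.
r = 1 + (60/100)·(12 − 1) = 1 + 6.6 = 7.6.
Rank 7 is 324 and rank 8 is 435.
Interpolate: 324 + 0.6·(435 − 324) = 324 + 0.6·111 = 390.6.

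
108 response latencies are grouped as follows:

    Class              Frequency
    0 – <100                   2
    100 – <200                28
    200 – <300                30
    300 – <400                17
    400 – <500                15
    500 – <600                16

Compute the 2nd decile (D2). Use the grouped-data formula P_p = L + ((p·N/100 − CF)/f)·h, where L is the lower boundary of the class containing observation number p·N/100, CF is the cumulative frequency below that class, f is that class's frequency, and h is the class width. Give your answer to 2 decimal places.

170.00

N = 108; target position k = 20/100 · 108 = 21.6.
Cumulative frequencies: 2, 30, 60, 77, 92, 108.
Observation 21.6 falls in the class 100 – <200.
L = 100, CF = 2, f = 28, h = 100.
P20 = 100 + ((21.6 − 2)/28)·100 = 100 + 70 = 170.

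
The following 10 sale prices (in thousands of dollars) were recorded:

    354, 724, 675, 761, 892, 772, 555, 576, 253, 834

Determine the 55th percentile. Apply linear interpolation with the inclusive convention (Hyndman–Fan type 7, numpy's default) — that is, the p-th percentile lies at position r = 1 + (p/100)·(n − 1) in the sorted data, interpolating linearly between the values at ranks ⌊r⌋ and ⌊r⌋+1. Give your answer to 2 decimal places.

721.55

Sorted: 253, 354, 555, 576, 675, 724, 761, 772, 834, 892.
n = 10.
r = 1 + (55/100)·(10 − 1) = 1 + 4.95 = 5.95.
Rank 5 is 675 and rank 6 is 724.
Interpolate: 675 + 0.95·(724 − 675) = 675 + 0.95·49 = 721.55.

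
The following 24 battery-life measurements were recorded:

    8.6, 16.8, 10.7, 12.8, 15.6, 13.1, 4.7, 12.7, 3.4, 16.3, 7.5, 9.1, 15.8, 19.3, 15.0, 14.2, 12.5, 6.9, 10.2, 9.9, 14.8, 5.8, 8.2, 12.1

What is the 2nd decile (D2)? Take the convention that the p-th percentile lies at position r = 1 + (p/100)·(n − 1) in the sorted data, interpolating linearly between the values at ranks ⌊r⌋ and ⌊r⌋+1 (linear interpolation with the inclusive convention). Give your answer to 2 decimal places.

Sorted: 3.4, 4.7, 5.8, 6.9, 7.5, 8.2, 8.6, 9.1, 9.9, 10.2, 10.7, 12.1, 12.5, 12.7, 12.8, 13.1, 14.2, 14.8, 15.0, 15.6, 15.8, 16.3, 16.8, 19.3.
n = 24.
r = 1 + (20/100)·(24 − 1) = 1 + 4.6 = 5.6.
Rank 5 is 7.5 and rank 6 is 8.2.
Interpolate: 7.5 + 0.6·(8.2 − 7.5) = 7.5 + 0.6·0.7 = 7.92.

7.92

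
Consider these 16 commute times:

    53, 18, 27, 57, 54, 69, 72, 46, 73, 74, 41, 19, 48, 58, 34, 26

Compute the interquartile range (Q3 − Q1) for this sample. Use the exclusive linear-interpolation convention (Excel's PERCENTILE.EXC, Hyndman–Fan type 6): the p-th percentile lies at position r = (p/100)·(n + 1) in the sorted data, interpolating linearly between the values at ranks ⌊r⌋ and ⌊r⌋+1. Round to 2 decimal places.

37.50

Sorted: 18, 19, 26, 27, 34, 41, 46, 48, 53, 54, 57, 58, 69, 72, 73, 74.
n = 16.
P25: r = 4.25; ranks 4–5 are 27, 34; interpolating gives 28.75.
P75: r = 12.75; ranks 12–13 are 58, 69; interpolating gives 66.25.
Difference: 66.25 − 28.75 = 37.5.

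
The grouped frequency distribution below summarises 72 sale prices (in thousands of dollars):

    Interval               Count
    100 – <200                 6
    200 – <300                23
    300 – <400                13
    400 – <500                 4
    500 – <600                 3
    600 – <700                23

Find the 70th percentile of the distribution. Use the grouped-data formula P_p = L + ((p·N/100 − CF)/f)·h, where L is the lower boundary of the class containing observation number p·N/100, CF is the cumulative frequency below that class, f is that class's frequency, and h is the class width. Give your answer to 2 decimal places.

N = 72; target position k = 70/100 · 72 = 50.4.
Cumulative frequencies: 6, 29, 42, 46, 49, 72.
Observation 50.4 falls in the class 600 – <700.
L = 600, CF = 49, f = 23, h = 100.
P70 = 600 + ((50.4 − 49)/23)·100 = 600 + 6.08696 = 606.087.

606.09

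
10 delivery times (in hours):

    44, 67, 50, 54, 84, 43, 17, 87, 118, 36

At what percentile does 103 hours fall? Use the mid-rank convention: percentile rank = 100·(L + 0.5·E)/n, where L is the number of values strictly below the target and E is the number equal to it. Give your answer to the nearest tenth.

90.0

Sorted: 17, 36, 43, 44, 50, 54, 67, 84, 87, 118.
Count below 103: L = 9; count equal: E = 0; n = 10.
Percentile rank = 100·(9 + 0.5·0)/10 = 100·9/10 = 90.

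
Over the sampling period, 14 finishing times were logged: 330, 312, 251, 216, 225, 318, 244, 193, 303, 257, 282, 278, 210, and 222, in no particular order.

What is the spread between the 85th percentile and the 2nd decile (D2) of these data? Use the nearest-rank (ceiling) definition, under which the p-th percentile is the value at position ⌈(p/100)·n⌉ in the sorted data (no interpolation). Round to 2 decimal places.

96.00

Sorted: 193, 210, 216, 222, 225, 244, 251, 257, 278, 282, 303, 312, 318, 330.
n = 14.
P20: rank ⌈20/100·14⌉ = 3 → 216.
P85: rank ⌈85/100·14⌉ = 12 → 312.
Difference: 312 − 216 = 96.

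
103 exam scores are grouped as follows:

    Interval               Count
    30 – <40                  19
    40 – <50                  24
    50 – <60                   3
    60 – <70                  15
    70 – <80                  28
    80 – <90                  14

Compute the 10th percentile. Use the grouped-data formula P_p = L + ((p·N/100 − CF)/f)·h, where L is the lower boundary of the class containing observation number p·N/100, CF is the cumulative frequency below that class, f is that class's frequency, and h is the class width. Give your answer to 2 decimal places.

35.42

N = 103; target position k = 10/100 · 103 = 10.3.
Cumulative frequencies: 19, 43, 46, 61, 89, 103.
Observation 10.3 falls in the class 30 – <40.
L = 30, CF = 0, f = 19, h = 10.
P10 = 30 + ((10.3 − 0)/19)·10 = 30 + 5.42105 = 35.4211.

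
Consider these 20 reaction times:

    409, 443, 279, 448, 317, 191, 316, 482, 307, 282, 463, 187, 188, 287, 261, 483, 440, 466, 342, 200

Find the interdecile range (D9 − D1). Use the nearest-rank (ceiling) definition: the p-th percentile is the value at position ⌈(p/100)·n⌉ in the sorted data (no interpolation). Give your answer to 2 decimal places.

278.00

Sorted: 187, 188, 191, 200, 261, 279, 282, 287, 307, 316, 317, 342, 409, 440, 443, 448, 463, 466, 482, 483.
n = 20.
P10: rank ⌈10/100·20⌉ = 2 → 188.
P90: rank ⌈90/100·20⌉ = 18 → 466.
Difference: 466 − 188 = 278.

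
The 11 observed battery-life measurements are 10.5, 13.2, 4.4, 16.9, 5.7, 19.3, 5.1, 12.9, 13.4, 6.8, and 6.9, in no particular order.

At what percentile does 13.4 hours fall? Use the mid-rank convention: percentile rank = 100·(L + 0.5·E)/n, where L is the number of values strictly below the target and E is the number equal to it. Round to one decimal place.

Sorted: 4.4, 5.1, 5.7, 6.8, 6.9, 10.5, 12.9, 13.2, 13.4, 16.9, 19.3.
Count below 13.4: L = 8; count equal: E = 1; n = 11.
Percentile rank = 100·(8 + 0.5·1)/11 = 100·8.5/11 = 77.27.

77.3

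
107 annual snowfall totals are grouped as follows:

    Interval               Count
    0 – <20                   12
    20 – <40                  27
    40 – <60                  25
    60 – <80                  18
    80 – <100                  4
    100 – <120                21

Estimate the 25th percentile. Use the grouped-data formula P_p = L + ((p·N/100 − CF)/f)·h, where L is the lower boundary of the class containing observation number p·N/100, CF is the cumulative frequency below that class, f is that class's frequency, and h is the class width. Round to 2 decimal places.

30.93

N = 107; target position k = 25/100 · 107 = 26.75.
Cumulative frequencies: 12, 39, 64, 82, 86, 107.
Observation 26.75 falls in the class 20 – <40.
L = 20, CF = 12, f = 27, h = 20.
P25 = 20 + ((26.75 − 12)/27)·20 = 20 + 10.9259 = 30.9259.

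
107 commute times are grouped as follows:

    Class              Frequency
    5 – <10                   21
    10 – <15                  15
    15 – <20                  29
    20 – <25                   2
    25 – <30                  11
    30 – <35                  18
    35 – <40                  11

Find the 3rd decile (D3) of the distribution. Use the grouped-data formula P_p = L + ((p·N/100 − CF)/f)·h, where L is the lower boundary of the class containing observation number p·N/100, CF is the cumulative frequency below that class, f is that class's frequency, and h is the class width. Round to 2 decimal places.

N = 107; target position k = 30/100 · 107 = 32.1.
Cumulative frequencies: 21, 36, 65, 67, 78, 96, 107.
Observation 32.1 falls in the class 10 – <15.
L = 10, CF = 21, f = 15, h = 5.
P30 = 10 + ((32.1 − 21)/15)·5 = 10 + 3.7 = 13.7.

13.70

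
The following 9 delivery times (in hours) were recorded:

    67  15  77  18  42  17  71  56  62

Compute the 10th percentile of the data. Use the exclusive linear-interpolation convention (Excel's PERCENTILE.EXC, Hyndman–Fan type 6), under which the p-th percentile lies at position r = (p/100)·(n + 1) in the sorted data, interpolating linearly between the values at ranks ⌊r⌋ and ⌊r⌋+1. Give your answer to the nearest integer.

15

Sorted: 15, 17, 18, 42, 56, 62, 67, 71, 77.
n = 9.
r = (10/100)·(9 + 1) = 1.
r is an integer, so P10 is the value at rank 1: 15.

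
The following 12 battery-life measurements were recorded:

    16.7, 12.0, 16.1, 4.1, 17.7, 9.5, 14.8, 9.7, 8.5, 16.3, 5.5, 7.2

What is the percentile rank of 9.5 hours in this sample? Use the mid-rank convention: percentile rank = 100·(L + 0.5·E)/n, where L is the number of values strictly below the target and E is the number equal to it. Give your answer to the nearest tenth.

Sorted: 4.1, 5.5, 7.2, 8.5, 9.5, 9.7, 12.0, 14.8, 16.1, 16.3, 16.7, 17.7.
Count below 9.5: L = 4; count equal: E = 1; n = 12.
Percentile rank = 100·(4 + 0.5·1)/12 = 100·4.5/12 = 37.5.

37.5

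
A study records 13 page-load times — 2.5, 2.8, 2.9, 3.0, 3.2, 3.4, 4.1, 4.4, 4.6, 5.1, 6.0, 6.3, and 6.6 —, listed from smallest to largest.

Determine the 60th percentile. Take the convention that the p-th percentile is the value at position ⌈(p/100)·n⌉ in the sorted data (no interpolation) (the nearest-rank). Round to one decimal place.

4.4

n = 13.
Position = ⌈60/100 · 13⌉ = ⌈7.8⌉ = 8.
The value at rank 8 is 4.4.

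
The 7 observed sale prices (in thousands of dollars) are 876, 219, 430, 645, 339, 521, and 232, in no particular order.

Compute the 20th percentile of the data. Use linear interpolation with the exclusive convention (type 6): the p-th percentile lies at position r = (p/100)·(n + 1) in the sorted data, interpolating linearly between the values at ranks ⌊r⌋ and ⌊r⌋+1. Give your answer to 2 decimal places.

Sorted: 219, 232, 339, 430, 521, 645, 876.
n = 7.
r = (20/100)·(7 + 1) = 1.6.
Rank 1 is 219 and rank 2 is 232.
Interpolate: 219 + 0.6·(232 − 219) = 219 + 0.6·13 = 226.8.

226.80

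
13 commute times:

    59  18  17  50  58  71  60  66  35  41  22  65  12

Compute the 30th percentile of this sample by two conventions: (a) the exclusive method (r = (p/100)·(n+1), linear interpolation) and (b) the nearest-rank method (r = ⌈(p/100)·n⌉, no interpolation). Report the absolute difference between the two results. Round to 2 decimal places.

2.60

Sorted: 12, 17, 18, 22, 35, 41, 50, 58, 59, 60, 65, 66, 71.
n = 13.
(a) r = 4.2; between ranks 4 (22) and 5 (35): 24.6.
(b) the nearest-rank method: rank 4 → 22.
|24.6 − 22| = 2.6.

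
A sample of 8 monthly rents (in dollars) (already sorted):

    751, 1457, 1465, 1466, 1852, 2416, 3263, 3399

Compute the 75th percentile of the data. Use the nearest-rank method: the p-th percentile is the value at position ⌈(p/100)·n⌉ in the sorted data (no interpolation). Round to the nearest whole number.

n = 8.
Position = ⌈75/100 · 8⌉ = ⌈6⌉ = 6.
The value at rank 6 is 2416.

2416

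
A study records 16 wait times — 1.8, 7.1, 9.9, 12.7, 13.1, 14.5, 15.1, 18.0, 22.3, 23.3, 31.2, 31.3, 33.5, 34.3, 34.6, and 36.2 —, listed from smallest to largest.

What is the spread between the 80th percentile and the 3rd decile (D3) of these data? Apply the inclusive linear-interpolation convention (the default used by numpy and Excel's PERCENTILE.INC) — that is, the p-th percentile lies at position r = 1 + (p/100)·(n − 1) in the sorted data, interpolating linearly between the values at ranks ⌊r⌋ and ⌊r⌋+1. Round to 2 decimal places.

n = 16.
P30: r = 5.5; ranks 5–6 are 13.1, 14.5; interpolating gives 13.8.
P80: r = 13 (integer) → 33.5.
Difference: 33.5 − 13.8 = 19.7.

19.70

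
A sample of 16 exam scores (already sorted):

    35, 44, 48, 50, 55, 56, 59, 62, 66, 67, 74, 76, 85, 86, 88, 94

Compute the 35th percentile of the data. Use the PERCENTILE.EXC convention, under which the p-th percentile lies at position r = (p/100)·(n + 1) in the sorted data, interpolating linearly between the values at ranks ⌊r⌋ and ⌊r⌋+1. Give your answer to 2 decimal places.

55.95

n = 16.
r = (35/100)·(16 + 1) = 5.95.
Rank 5 is 55 and rank 6 is 56.
Interpolate: 55 + 0.95·(56 − 55) = 55 + 0.95·1 = 55.95.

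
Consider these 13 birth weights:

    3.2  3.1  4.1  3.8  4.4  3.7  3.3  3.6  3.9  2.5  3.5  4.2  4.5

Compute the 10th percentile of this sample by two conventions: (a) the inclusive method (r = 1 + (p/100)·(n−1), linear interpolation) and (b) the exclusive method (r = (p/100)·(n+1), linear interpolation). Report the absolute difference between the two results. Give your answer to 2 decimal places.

0.38

Sorted: 2.5, 3.1, 3.2, 3.3, 3.5, 3.6, 3.7, 3.8, 3.9, 4.1, 4.2, 4.4, 4.5.
n = 13.
(a) r = 2.2; between ranks 2 (3.1) and 3 (3.2): 3.12.
(b) r = 1.4; between ranks 1 (2.5) and 2 (3.1): 2.74.
|3.12 − 2.74| = 0.38.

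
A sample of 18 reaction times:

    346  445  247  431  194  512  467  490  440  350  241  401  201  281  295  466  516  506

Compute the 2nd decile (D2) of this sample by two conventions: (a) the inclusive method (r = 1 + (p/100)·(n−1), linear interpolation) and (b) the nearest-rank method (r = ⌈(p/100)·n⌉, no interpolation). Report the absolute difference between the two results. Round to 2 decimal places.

Sorted: 194, 201, 241, 247, 281, 295, 346, 350, 401, 431, 440, 445, 466, 467, 490, 506, 512, 516.
n = 18.
(a) r = 4.4; between ranks 4 (247) and 5 (281): 260.6.
(b) the nearest-rank method: rank 4 → 247.
|260.6 − 247| = 13.6.

13.60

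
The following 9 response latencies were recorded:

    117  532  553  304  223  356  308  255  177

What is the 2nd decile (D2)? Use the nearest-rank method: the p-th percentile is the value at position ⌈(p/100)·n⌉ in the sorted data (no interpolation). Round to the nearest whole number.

Sorted: 117, 177, 223, 255, 304, 308, 356, 532, 553.
n = 9.
Position = ⌈20/100 · 9⌉ = ⌈1.8⌉ = 2.
The value at rank 2 is 177.

177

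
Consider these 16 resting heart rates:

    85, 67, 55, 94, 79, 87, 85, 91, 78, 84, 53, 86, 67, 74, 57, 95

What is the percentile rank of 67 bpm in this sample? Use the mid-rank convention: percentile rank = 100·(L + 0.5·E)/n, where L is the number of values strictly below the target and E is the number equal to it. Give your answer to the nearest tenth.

25.0

Sorted: 53, 55, 57, 67, 67, 74, 78, 79, 84, 85, 85, 86, 87, 91, 94, 95.
Count below 67: L = 3; count equal: E = 2; n = 16.
Percentile rank = 100·(3 + 0.5·2)/16 = 100·4/16 = 25.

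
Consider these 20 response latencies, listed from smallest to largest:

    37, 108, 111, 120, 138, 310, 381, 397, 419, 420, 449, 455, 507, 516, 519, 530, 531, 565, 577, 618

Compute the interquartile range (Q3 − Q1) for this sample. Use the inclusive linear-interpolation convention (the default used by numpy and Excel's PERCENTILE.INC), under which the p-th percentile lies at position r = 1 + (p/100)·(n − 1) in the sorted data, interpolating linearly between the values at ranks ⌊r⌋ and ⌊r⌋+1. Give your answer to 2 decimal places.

n = 20.
P25: r = 5.75; ranks 5–6 are 138, 310; interpolating gives 267.
P75: r = 15.25; ranks 15–16 are 519, 530; interpolating gives 521.75.
Difference: 521.75 − 267 = 254.75.

254.75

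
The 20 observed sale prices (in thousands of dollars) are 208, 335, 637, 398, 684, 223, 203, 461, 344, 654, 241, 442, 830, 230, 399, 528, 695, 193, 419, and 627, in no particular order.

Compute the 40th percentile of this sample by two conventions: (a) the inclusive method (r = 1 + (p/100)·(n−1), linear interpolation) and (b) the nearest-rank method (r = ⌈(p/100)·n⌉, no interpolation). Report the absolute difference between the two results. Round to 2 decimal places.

32.40

Sorted: 193, 203, 208, 223, 230, 241, 335, 344, 398, 399, 419, 442, 461, 528, 627, 637, 654, 684, 695, 830.
n = 20.
(a) r = 8.6; between ranks 8 (344) and 9 (398): 376.4.
(b) the nearest-rank method: rank 8 → 344.
|376.4 − 344| = 32.4.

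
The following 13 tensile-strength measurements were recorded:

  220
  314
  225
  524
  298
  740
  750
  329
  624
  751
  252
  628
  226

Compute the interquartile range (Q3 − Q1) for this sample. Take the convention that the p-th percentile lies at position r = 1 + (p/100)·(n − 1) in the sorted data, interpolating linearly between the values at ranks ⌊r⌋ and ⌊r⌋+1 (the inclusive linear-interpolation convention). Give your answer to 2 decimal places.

376.00

Sorted: 220, 225, 226, 252, 298, 314, 329, 524, 624, 628, 740, 750, 751.
n = 13.
P25: r = 4 (integer) → 252.
P75: r = 10 (integer) → 628.
Difference: 628 − 252 = 376.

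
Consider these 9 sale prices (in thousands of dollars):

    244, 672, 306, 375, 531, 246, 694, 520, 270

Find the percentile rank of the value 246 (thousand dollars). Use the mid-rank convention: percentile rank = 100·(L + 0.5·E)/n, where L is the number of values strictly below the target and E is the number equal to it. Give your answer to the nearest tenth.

Sorted: 244, 246, 270, 306, 375, 520, 531, 672, 694.
Count below 246: L = 1; count equal: E = 1; n = 9.
Percentile rank = 100·(1 + 0.5·1)/9 = 100·1.5/9 = 16.67.

16.7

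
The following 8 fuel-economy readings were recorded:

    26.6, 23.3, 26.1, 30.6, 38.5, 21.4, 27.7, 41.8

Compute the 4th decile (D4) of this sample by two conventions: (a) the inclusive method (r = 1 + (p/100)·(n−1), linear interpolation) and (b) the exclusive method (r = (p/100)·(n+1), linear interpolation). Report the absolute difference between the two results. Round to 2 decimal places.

0.10

Sorted: 21.4, 23.3, 26.1, 26.6, 27.7, 30.6, 38.5, 41.8.
n = 8.
(a) r = 3.8; between ranks 3 (26.1) and 4 (26.6): 26.5.
(b) r = 3.6; between ranks 3 (26.1) and 4 (26.6): 26.4.
|26.5 − 26.4| = 0.1.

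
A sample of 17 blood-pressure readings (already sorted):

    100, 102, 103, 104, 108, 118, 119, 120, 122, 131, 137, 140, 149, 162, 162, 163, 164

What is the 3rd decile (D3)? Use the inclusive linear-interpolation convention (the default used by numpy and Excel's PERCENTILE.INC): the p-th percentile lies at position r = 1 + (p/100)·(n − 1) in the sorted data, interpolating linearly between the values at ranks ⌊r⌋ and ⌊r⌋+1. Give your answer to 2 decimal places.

n = 17.
r = 1 + (30/100)·(17 − 1) = 1 + 4.8 = 5.8.
Rank 5 is 108 and rank 6 is 118.
Interpolate: 108 + 0.8·(118 − 108) = 108 + 0.8·10 = 116.

116.00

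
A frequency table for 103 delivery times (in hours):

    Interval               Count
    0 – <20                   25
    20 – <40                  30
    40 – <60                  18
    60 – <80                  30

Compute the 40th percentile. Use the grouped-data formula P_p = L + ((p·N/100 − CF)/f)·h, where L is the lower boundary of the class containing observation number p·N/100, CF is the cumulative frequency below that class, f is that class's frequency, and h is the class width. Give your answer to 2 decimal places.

30.80

N = 103; target position k = 40/100 · 103 = 41.2.
Cumulative frequencies: 25, 55, 73, 103.
Observation 41.2 falls in the class 20 – <40.
L = 20, CF = 25, f = 30, h = 20.
P40 = 20 + ((41.2 − 25)/30)·20 = 20 + 10.8 = 30.8.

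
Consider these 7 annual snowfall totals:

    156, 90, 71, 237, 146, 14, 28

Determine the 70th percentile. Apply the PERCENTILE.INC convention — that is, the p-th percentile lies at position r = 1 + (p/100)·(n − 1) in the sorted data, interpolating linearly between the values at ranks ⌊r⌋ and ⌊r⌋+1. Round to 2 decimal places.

Sorted: 14, 28, 71, 90, 146, 156, 237.
n = 7.
r = 1 + (70/100)·(7 − 1) = 1 + 4.2 = 5.2.
Rank 5 is 146 and rank 6 is 156.
Interpolate: 146 + 0.2·(156 − 146) = 146 + 0.2·10 = 148.

148.00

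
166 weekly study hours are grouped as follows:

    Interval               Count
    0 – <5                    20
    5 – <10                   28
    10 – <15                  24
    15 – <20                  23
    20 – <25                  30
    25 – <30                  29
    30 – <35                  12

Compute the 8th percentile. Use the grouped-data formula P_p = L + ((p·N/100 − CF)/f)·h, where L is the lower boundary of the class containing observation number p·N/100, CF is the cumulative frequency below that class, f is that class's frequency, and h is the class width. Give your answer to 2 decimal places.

3.32

N = 166; target position k = 8/100 · 166 = 13.28.
Cumulative frequencies: 20, 48, 72, 95, 125, 154, 166.
Observation 13.28 falls in the class 0 – <5.
L = 0, CF = 0, f = 20, h = 5.
P8 = 0 + ((13.28 − 0)/20)·5 = 0 + 3.32 = 3.32.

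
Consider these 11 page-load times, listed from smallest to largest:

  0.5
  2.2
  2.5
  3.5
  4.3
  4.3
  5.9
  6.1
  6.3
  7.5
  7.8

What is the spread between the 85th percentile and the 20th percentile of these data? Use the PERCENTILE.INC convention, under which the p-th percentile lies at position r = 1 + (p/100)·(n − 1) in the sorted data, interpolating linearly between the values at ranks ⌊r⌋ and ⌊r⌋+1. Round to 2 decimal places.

4.40

n = 11.
P20: r = 3 (integer) → 2.5.
P85: r = 9.5; ranks 9–10 are 6.3, 7.5; interpolating gives 6.9.
Difference: 6.9 − 2.5 = 4.4.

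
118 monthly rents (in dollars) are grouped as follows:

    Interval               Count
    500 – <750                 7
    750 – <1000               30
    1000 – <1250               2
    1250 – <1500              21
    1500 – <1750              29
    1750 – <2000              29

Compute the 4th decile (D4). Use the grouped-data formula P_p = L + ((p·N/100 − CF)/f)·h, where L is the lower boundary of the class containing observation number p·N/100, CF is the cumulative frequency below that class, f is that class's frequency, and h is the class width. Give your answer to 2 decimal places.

N = 118; target position k = 40/100 · 118 = 47.2.
Cumulative frequencies: 7, 37, 39, 60, 89, 118.
Observation 47.2 falls in the class 1250 – <1500.
L = 1250, CF = 39, f = 21, h = 250.
P40 = 1250 + ((47.2 − 39)/21)·250 = 1250 + 97.619 = 1347.62.

1347.62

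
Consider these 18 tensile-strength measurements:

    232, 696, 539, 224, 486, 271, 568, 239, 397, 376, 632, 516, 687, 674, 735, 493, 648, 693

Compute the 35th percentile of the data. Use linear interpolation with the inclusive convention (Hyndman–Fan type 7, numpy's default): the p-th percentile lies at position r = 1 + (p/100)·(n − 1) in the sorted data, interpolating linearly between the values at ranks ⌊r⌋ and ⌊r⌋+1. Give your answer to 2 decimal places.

Sorted: 224, 232, 239, 271, 376, 397, 486, 493, 516, 539, 568, 632, 648, 674, 687, 693, 696, 735.
n = 18.
r = 1 + (35/100)·(18 − 1) = 1 + 5.95 = 6.95.
Rank 6 is 397 and rank 7 is 486.
Interpolate: 397 + 0.95·(486 − 397) = 397 + 0.95·89 = 481.55.

481.55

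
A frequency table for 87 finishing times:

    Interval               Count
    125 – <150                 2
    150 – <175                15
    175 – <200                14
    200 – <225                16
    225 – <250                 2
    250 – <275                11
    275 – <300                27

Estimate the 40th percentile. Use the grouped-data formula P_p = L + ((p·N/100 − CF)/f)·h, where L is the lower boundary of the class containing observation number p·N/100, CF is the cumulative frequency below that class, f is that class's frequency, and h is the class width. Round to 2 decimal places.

N = 87; target position k = 40/100 · 87 = 34.8.
Cumulative frequencies: 2, 17, 31, 47, 49, 60, 87.
Observation 34.8 falls in the class 200 – <225.
L = 200, CF = 31, f = 16, h = 25.
P40 = 200 + ((34.8 − 31)/16)·25 = 200 + 5.9375 = 205.938.

205.94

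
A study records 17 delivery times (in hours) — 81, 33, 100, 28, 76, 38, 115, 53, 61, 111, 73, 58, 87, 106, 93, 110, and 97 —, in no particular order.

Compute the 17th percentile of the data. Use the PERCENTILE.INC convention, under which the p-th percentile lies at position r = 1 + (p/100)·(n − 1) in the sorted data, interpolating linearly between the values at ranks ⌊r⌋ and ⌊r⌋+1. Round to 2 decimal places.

48.80

Sorted: 28, 33, 38, 53, 58, 61, 73, 76, 81, 87, 93, 97, 100, 106, 110, 111, 115.
n = 17.
r = 1 + (17/100)·(17 − 1) = 1 + 2.72 = 3.72.
Rank 3 is 38 and rank 4 is 53.
Interpolate: 38 + 0.72·(53 − 38) = 38 + 0.72·15 = 48.8.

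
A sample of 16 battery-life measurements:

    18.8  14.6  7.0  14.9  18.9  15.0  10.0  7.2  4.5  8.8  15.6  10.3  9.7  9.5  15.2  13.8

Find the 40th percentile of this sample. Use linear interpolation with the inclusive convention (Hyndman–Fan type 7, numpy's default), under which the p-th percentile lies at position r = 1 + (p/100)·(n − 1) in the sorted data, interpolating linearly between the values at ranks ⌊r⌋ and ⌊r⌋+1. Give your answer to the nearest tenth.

Sorted: 4.5, 7.0, 7.2, 8.8, 9.5, 9.7, 10.0, 10.3, 13.8, 14.6, 14.9, 15.0, 15.2, 15.6, 18.8, 18.9.
n = 16.
r = 1 + (40/100)·(16 − 1) = 1 + 6 = 7.
r is an integer, so P40 is the value at rank 7: 10.0.

10.0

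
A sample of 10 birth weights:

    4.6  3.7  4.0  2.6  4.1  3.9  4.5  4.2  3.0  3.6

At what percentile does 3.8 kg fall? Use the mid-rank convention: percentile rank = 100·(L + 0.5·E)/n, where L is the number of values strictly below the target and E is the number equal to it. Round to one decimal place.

Sorted: 2.6, 3.0, 3.6, 3.7, 3.9, 4.0, 4.1, 4.2, 4.5, 4.6.
Count below 3.8: L = 4; count equal: E = 0; n = 10.
Percentile rank = 100·(4 + 0.5·0)/10 = 100·4/10 = 40.

40.0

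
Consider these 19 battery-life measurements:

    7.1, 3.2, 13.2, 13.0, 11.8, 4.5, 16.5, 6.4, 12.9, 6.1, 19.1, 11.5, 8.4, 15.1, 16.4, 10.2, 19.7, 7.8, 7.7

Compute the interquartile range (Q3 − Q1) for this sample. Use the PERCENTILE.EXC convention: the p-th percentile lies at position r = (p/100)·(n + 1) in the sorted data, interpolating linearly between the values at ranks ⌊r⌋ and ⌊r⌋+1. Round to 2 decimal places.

8.00

Sorted: 3.2, 4.5, 6.1, 6.4, 7.1, 7.7, 7.8, 8.4, 10.2, 11.5, 11.8, 12.9, 13.0, 13.2, 15.1, 16.4, 16.5, 19.1, 19.7.
n = 19.
P25: r = 5 (integer) → 7.1.
P75: r = 15 (integer) → 15.1.
Difference: 15.1 − 7.1 = 8.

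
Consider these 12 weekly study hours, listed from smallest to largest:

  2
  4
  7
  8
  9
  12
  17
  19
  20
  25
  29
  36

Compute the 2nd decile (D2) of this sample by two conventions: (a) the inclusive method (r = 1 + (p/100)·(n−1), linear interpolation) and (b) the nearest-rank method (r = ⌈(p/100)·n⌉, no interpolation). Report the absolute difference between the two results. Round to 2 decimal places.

n = 12.
(a) r = 3.2; between ranks 3 (7) and 4 (8): 7.2.
(b) the nearest-rank method: rank 3 → 7.
|7.2 − 7| = 0.2.

0.20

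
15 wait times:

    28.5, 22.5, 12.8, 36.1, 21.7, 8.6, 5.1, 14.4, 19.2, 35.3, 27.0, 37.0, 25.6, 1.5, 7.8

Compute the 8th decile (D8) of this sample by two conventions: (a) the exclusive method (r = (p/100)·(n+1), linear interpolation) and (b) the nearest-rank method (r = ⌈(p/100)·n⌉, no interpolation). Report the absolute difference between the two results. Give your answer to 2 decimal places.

Sorted: 1.5, 5.1, 7.8, 8.6, 12.8, 14.4, 19.2, 21.7, 22.5, 25.6, 27.0, 28.5, 35.3, 36.1, 37.0.
n = 15.
(a) r = 12.8; between ranks 12 (28.5) and 13 (35.3): 33.94.
(b) the nearest-rank method: rank 12 → 28.5.
|33.94 − 28.5| = 5.44.

5.44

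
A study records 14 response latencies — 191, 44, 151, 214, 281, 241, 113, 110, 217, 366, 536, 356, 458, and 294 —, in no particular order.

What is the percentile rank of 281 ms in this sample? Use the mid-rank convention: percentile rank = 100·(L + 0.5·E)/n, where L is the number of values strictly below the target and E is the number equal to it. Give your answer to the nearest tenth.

60.7

Sorted: 44, 110, 113, 151, 191, 214, 217, 241, 281, 294, 356, 366, 458, 536.
Count below 281: L = 8; count equal: E = 1; n = 14.
Percentile rank = 100·(8 + 0.5·1)/14 = 100·8.5/14 = 60.71.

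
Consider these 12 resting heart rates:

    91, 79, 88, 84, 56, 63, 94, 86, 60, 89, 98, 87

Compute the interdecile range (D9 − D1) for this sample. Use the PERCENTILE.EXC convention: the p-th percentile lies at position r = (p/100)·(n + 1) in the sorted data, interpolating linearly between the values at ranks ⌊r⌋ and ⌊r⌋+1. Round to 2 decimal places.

39.60

Sorted: 56, 60, 63, 79, 84, 86, 87, 88, 89, 91, 94, 98.
n = 12.
P10: r = 1.3; ranks 1–2 are 56, 60; interpolating gives 57.2.
P90: r = 11.7; ranks 11–12 are 94, 98; interpolating gives 96.8.
Difference: 96.8 − 57.2 = 39.6.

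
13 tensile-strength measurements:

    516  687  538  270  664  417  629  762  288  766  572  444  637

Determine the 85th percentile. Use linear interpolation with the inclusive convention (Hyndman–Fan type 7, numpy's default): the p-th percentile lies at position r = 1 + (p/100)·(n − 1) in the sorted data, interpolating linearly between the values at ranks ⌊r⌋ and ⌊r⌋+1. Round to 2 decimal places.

702.00

Sorted: 270, 288, 417, 444, 516, 538, 572, 629, 637, 664, 687, 762, 766.
n = 13.
r = 1 + (85/100)·(13 − 1) = 1 + 10.2 = 11.2.
Rank 11 is 687 and rank 12 is 762.
Interpolate: 687 + 0.2·(762 − 687) = 687 + 0.2·75 = 702.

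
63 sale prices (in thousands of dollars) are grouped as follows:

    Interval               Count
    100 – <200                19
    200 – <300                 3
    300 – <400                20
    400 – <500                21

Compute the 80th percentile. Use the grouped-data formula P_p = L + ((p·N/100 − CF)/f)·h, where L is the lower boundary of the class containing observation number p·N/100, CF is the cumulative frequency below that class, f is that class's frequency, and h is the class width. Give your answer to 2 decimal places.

440.00

N = 63; target position k = 80/100 · 63 = 50.4.
Cumulative frequencies: 19, 22, 42, 63.
Observation 50.4 falls in the class 400 – <500.
L = 400, CF = 42, f = 21, h = 100.
P80 = 400 + ((50.4 − 42)/21)·100 = 400 + 40 = 440.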